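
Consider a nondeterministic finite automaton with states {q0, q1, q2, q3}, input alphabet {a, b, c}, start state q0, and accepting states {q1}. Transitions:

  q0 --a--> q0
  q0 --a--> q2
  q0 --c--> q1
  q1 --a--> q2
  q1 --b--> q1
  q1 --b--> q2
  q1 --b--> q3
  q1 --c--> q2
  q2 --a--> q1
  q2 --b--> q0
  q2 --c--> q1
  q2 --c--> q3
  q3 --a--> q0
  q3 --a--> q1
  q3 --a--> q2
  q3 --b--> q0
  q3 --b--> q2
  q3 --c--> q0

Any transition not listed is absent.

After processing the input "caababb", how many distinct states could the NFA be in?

4

Start in {q0}.
Read 'c': {q0} → {q1}.
Read 'a': {q1} → {q2}.
Read 'a': {q2} → {q1}.
Read 'b': {q1} → {q1, q2, q3}.
Read 'a': {q1, q2, q3} → {q0, q1, q2}.
Read 'b': {q0, q1, q2} → {q0, q1, q2, q3}.
Read 'b': {q0, q1, q2, q3} → {q0, q1, q2, q3}.
That set has 4 states.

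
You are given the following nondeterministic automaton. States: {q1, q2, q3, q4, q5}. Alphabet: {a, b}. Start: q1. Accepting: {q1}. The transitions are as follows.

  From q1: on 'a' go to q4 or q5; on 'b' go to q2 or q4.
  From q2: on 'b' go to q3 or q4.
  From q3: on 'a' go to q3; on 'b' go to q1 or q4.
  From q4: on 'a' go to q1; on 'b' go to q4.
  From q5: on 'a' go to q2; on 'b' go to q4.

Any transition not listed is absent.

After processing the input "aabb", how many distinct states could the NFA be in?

Start in {q1}.
Read 'a': {q1} → {q4, q5}.
Read 'a': {q4, q5} → {q1, q2}.
Read 'b': {q1, q2} → {q2, q3, q4}.
Read 'b': {q2, q3, q4} → {q1, q3, q4}.
That set has 3 states.

3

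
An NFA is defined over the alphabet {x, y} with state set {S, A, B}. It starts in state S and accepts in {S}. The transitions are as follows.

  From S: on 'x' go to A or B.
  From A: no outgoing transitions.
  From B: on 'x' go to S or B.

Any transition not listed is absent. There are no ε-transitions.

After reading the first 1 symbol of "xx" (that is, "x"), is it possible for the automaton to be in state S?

No

Start in {S}.
Read 'x': {S} → {A, B}.
State S is not in {A, B}.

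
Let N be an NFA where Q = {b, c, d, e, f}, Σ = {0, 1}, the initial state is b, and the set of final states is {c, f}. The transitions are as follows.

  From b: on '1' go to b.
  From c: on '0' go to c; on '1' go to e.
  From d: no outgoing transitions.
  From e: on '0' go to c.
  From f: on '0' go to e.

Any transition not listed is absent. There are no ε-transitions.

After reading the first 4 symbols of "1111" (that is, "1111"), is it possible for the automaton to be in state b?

Yes

Start in {b}.
Read '1': {b} → {b}.
Read '1': {b} → {b}.
Read '1': {b} → {b}.
Read '1': {b} → {b}.
State b is in {b}.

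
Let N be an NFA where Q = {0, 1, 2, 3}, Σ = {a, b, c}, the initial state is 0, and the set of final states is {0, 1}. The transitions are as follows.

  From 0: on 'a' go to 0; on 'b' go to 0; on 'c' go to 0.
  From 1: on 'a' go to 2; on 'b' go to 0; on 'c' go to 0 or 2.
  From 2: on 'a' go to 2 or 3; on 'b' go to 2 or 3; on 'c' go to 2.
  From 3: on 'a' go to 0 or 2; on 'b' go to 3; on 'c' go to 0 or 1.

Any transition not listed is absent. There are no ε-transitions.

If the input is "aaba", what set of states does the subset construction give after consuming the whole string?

Start in {0}.
Read 'a': 0→{0}; now {0}.
Read 'a': 0→{0}; now {0}.
Read 'b': 0→{0}; now {0}.
Read 'a': 0→{0}; now {0}.

{0}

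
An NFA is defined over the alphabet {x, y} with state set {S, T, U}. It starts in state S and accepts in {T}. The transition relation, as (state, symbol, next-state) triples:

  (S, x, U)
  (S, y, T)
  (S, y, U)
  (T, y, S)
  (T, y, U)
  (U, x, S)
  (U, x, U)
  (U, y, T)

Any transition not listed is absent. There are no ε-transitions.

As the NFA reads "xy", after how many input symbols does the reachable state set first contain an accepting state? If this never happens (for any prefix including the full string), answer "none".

2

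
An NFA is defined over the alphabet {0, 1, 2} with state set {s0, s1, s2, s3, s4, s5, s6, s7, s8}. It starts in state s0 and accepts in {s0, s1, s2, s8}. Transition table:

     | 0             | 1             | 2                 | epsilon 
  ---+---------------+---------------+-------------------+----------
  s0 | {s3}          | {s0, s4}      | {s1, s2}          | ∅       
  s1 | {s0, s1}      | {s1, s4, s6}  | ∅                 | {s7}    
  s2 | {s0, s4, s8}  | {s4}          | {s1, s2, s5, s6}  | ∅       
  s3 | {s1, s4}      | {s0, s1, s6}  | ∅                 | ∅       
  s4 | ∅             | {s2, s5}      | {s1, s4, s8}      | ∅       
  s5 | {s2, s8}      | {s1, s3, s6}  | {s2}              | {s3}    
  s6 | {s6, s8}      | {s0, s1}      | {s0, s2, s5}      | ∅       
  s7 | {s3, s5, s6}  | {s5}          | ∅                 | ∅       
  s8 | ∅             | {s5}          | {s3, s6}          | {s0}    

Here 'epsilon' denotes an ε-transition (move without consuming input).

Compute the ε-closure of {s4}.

{s4}

Begin with {s4}.
No ε-moves leave this set, so the closure equals the set itself.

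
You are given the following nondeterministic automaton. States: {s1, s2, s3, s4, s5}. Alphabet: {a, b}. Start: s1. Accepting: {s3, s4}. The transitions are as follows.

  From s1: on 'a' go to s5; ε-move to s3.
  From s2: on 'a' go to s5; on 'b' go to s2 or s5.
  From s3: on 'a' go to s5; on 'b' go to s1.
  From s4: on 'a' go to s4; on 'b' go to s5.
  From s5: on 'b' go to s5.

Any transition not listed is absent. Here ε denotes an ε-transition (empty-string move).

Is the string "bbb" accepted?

Yes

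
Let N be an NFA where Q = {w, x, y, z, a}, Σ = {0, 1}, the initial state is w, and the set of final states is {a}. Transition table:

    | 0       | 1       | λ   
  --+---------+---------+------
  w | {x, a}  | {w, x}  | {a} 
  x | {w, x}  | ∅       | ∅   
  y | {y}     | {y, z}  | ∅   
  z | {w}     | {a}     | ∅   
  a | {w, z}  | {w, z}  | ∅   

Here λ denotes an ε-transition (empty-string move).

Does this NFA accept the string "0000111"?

Start: ε-closure({w}) = {w, a}.
Read '0': w→{x, a}, a→{w, z}; now {w, x, z, a}.
Read '0': w→{x, a}, x→{w, x}, z→{w}, a→{w, z}; now {w, x, z, a}.
Read '0': w→{x, a}, x→{w, x}, z→{w}, a→{w, z}; now {w, x, z, a}.
Read '0': w→{x, a}, x→{w, x}, z→{w}, a→{w, z}; now {w, x, z, a}.
Read '1': w→{w, x}, x→∅, z→{a}, a→{w, z}; now {w, x, z, a}.
Read '1': w→{w, x}, x→∅, z→{a}, a→{w, z}; now {w, x, z, a}.
Read '1': w→{w, x}, x→∅, z→{a}, a→{w, z}; now {w, x, z, a}.
The final set {w, x, z, a} contains the accepting state a.

Yes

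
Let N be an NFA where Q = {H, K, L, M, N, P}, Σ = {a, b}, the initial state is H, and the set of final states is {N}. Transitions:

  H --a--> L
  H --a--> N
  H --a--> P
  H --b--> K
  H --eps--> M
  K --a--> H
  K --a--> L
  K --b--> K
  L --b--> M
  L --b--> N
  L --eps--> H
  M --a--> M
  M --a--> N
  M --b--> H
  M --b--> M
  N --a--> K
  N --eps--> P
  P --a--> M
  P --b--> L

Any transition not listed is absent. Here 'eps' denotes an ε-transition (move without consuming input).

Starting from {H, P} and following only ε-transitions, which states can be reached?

{H, M, P}

Begin with {H, P}.
ε-move H → M; add M.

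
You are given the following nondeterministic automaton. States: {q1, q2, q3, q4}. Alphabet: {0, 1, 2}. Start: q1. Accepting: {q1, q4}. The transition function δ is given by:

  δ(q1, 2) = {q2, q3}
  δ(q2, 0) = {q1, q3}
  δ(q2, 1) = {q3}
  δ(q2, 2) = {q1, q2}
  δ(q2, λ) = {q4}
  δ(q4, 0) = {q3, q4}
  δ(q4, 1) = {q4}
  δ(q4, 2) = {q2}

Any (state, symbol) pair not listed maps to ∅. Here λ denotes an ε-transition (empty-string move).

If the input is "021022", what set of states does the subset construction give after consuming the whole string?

Start in {q1}.
Read '0': q1→∅; now ∅.
The set is empty and remains empty for the remaining 5 symbols.

∅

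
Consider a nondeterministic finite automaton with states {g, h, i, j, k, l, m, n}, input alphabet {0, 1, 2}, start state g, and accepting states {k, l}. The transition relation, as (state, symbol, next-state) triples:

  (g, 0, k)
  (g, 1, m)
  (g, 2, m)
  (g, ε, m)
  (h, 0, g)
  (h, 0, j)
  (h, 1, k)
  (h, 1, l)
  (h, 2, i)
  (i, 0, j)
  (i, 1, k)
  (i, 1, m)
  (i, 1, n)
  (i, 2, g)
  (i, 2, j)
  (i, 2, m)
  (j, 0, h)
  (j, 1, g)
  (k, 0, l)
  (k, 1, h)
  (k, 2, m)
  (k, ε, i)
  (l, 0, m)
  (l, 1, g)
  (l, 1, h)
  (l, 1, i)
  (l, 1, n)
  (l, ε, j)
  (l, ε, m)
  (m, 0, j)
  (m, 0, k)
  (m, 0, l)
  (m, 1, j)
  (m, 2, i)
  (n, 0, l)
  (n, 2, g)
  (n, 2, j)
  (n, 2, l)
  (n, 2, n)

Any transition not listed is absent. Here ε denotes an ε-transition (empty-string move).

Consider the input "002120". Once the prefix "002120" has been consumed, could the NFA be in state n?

Start: ε-closure({g}) = {g, m}.
Read '0': g→{k}, m→{j, k, l}; union {j, k, l}; ε-closure = {i, j, k, l, m}.
Read '0': i→{j}, j→{h}, k→{l}, l→{m}, m→{j, k, l}; union {h, j, k, l, m}; ε-closure = {h, i, j, k, l, m}.
Read '2': h→{i}, i→{g, j, m}, j→∅, k→{m}, l→∅, m→{i}; now {g, i, j, m}.
Read '1': g→{m}, i→{k, m, n}, j→{g}, m→{j}; union {g, j, k, m, n}; ε-closure = {g, i, j, k, m, n}.
Read '2': g→{m}, i→{g, j, m}, j→∅, k→{m}, m→{i}, n→{g, j, l, n}; now {g, i, j, l, m, n}.
Read '0': g→{k}, i→{j}, j→{h}, l→{m}, m→{j, k, l}, n→{l}; union {h, j, k, l, m}; ε-closure = {h, i, j, k, l, m}.
State n is not in {h, i, j, k, l, m}.

No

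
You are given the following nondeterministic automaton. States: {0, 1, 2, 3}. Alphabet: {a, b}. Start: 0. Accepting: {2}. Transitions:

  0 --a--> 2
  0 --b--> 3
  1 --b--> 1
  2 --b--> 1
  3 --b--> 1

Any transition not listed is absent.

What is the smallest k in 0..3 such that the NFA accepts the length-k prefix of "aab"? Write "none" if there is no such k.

Start in {0}.
Read 'a': {0} → {2}.
None of the earlier sets intersect F, but {2} does.

1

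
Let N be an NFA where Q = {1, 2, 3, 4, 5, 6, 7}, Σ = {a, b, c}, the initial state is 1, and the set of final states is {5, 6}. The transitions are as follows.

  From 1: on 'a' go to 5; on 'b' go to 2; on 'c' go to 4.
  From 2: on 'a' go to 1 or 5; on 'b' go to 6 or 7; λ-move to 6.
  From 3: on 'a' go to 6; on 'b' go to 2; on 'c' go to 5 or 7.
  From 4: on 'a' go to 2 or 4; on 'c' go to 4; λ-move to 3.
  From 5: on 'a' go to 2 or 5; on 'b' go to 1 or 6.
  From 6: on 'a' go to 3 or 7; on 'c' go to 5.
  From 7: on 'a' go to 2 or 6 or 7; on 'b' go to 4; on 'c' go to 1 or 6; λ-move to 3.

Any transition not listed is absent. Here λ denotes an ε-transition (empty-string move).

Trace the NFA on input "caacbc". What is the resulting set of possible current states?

Start in {1}.
Read 'c': 1→{4}; union {4}; ε-closure = {3, 4}.
Read 'a': 3→{6}, 4→{2, 4}; union {2, 4, 6}; ε-closure = {2, 3, 4, 6}.
Read 'a': 2→{1, 5}, 3→{6}, 4→{2, 4}, 6→{3, 7}; now {1, 2, 3, 4, 5, 6, 7}.
Read 'c': 1→{4}, 2→∅, 3→{5, 7}, 4→{4}, 5→∅, 6→{5}, 7→{1, 6}; union {1, 4, 5, 6, 7}; ε-closure = {1, 3, 4, 5, 6, 7}.
Read 'b': 1→{2}, 3→{2}, 4→∅, 5→{1, 6}, 6→∅, 7→{4}; union {1, 2, 4, 6}; ε-closure = {1, 2, 3, 4, 6}.
Read 'c': 1→{4}, 2→∅, 3→{5, 7}, 4→{4}, 6→{5}; union {4, 5, 7}; ε-closure = {3, 4, 5, 7}.

{3, 4, 5, 7}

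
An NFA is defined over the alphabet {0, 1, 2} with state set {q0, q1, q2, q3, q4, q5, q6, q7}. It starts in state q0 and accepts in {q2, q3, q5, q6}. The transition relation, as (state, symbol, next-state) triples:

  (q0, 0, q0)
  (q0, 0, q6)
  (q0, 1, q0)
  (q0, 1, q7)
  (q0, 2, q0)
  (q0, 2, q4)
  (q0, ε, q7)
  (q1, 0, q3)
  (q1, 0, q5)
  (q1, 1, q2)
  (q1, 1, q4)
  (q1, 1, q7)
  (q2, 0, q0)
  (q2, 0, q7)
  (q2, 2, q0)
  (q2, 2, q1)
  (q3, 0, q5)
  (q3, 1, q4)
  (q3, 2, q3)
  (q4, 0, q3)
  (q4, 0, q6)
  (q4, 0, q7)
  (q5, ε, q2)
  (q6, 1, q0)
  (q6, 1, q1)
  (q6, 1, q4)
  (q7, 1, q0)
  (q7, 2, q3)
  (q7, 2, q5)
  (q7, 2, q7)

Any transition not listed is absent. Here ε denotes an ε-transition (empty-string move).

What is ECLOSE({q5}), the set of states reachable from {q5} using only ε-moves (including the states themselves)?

Begin with {q5}.
ε-move q5 → q2; add q2.

{q2, q5}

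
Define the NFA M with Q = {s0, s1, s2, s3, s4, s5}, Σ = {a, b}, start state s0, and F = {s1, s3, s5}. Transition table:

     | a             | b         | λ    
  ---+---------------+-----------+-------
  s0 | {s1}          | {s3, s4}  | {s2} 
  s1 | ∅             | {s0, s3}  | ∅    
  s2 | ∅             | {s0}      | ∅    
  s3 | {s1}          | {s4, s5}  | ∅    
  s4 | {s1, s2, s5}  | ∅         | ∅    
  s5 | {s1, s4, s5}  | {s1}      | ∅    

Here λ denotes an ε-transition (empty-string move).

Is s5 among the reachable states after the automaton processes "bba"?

Start: ε-closure({s0}) = {s0, s2}.
Read 'b': {s0, s2} → {s0, s2, s3, s4}.
Read 'b': {s0, s2, s3, s4} → {s0, s2, s3, s4, s5}.
Read 'a': {s0, s2, s3, s4, s5} → {s1, s2, s4, s5}.
State s5 is in {s1, s2, s4, s5}.

Yes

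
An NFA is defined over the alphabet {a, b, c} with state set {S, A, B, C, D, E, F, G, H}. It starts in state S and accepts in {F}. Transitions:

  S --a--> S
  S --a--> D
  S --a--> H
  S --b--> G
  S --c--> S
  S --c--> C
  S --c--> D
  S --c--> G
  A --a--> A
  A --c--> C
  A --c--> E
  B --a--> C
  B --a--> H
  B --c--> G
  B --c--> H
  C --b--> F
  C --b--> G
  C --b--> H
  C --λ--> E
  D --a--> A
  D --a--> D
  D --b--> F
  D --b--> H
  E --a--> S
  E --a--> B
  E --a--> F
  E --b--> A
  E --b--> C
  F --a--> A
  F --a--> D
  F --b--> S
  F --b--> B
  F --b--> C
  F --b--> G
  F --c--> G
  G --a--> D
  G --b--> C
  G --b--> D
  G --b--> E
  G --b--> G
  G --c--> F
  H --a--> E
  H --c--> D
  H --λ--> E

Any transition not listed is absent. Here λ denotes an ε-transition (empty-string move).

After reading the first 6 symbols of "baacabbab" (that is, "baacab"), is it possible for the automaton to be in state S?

Yes

Start in {S}.
Read 'b': S→{G}; now {G}.
Read 'a': G→{D}; now {D}.
Read 'a': D→{A, D}; now {A, D}.
Read 'c': A→{C, E}, D→∅; now {C, E}.
Read 'a': C→∅, E→{S, B, F}; now {S, B, F}.
Read 'b': S→{G}, B→∅, F→{S, B, C, G}; union {S, B, C, G}; ε-closure = {S, B, C, E, G}.
State S is in {S, B, C, E, G}.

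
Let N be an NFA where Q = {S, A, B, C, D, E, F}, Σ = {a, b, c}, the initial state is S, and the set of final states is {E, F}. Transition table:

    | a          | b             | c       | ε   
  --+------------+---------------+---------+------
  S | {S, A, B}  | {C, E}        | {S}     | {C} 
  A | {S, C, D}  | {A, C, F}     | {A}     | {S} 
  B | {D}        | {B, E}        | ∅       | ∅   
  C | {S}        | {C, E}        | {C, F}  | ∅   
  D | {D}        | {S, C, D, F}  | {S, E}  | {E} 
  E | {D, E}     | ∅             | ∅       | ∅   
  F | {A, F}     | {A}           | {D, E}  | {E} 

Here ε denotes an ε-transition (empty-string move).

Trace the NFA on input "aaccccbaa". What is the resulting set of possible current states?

Start: ε-closure({S}) = {S, C}.
Read 'a': {S, C} → {S, A, B, C}.
Read 'a': {S, A, B, C} → {S, A, B, C, D, E}.
Read 'c': {S, A, B, C, D, E} → {S, A, C, E, F}.
Read 'c': {S, A, C, E, F} → {S, A, C, D, E, F}.
Read 'c': {S, A, C, D, E, F} → {S, A, C, D, E, F}.
Read 'c': {S, A, C, D, E, F} → {S, A, C, D, E, F}.
Read 'b': {S, A, C, D, E, F} → {S, A, C, D, E, F}.
Read 'a': {S, A, C, D, E, F} → {S, A, B, C, D, E, F}.
Read 'a': {S, A, B, C, D, E, F} → {S, A, B, C, D, E, F}.

{S, A, B, C, D, E, F}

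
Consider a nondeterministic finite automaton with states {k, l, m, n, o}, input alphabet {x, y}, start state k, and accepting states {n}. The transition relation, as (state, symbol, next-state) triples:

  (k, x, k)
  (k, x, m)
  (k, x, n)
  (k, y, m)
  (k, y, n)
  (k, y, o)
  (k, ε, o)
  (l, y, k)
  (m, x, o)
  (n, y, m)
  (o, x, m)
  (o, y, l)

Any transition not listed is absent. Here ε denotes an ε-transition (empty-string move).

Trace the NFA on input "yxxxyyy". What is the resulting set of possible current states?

Start: ε-closure({k}) = {k, o}.
Read 'y': {k, o} → {l, m, n, o}.
Read 'x': {l, m, n, o} → {m, o}.
Read 'x': {m, o} → {m, o}.
Read 'x': {m, o} → {m, o}.
Read 'y': {m, o} → {l}.
Read 'y': {l} → {k, o}.
Read 'y': {k, o} → {l, m, n, o}.

{l, m, n, o}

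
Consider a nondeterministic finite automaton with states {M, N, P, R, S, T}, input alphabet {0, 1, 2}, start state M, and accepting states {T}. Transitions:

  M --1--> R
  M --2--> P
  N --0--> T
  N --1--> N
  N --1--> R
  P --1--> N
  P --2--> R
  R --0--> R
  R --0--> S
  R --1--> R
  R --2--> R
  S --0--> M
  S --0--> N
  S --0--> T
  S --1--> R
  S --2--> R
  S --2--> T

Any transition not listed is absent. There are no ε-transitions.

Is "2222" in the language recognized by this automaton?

No

Start in {M}.
Read '2': {M} → {P}.
Read '2': {P} → {R}.
Read '2': {R} → {R}.
Read '2': {R} → {R}.
The final set {R} contains no accepting state.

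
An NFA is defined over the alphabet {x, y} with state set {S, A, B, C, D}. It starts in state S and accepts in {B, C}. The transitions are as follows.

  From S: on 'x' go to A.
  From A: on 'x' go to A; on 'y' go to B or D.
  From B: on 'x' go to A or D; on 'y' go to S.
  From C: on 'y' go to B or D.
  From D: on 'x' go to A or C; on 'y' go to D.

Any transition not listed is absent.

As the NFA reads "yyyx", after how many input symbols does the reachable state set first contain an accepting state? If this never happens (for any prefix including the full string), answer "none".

none

Start in {S}.
Read 'y': {S} → ∅.
The set is empty and remains empty for the remaining 3 symbols.
No reachable set along the way intersects F.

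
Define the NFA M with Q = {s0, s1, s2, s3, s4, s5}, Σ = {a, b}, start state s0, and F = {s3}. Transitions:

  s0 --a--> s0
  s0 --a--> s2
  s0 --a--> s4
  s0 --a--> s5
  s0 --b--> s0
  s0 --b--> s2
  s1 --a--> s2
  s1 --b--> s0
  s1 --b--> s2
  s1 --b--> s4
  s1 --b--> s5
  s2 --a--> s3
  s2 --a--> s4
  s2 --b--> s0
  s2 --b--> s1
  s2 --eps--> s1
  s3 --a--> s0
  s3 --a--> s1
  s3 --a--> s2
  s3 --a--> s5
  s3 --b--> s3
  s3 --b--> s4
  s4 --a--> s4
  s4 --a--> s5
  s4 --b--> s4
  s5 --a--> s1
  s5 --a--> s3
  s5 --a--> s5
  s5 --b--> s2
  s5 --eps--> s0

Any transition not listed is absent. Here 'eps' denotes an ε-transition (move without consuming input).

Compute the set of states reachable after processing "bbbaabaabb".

{s0, s1, s2, s3, s4, s5}

Start in {s0}.
Read 'b': s0→{s0, s2}; union {s0, s2}; ε-closure = {s0, s1, s2}.
Read 'b': s0→{s0, s2}, s1→{s0, s2, s4, s5}, s2→{s0, s1}; now {s0, s1, s2, s4, s5}.
Read 'b': s0→{s0, s2}, s1→{s0, s2, s4, s5}, s2→{s0, s1}, s4→{s4}, s5→{s2}; now {s0, s1, s2, s4, s5}.
Read 'a': s0→{s0, s2, s4, s5}, s1→{s2}, s2→{s3, s4}, s4→{s4, s5}, s5→{s1, s3, s5}; now {s0, s1, s2, s3, s4, s5}.
Read 'a': s0→{s0, s2, s4, s5}, s1→{s2}, s2→{s3, s4}, s3→{s0, s1, s2, s5}, s4→{s4, s5}, s5→{s1, s3, s5}; now {s0, s1, s2, s3, s4, s5}.
Read 'b': s0→{s0, s2}, s1→{s0, s2, s4, s5}, s2→{s0, s1}, s3→{s3, s4}, s4→{s4}, s5→{s2}; now {s0, s1, s2, s3, s4, s5}.
Read 'a': s0→{s0, s2, s4, s5}, s1→{s2}, s2→{s3, s4}, s3→{s0, s1, s2, s5}, s4→{s4, s5}, s5→{s1, s3, s5}; now {s0, s1, s2, s3, s4, s5}.
Read 'a': s0→{s0, s2, s4, s5}, s1→{s2}, s2→{s3, s4}, s3→{s0, s1, s2, s5}, s4→{s4, s5}, s5→{s1, s3, s5}; now {s0, s1, s2, s3, s4, s5}.
Read 'b': s0→{s0, s2}, s1→{s0, s2, s4, s5}, s2→{s0, s1}, s3→{s3, s4}, s4→{s4}, s5→{s2}; now {s0, s1, s2, s3, s4, s5}.
Read 'b': s0→{s0, s2}, s1→{s0, s2, s4, s5}, s2→{s0, s1}, s3→{s3, s4}, s4→{s4}, s5→{s2}; now {s0, s1, s2, s3, s4, s5}.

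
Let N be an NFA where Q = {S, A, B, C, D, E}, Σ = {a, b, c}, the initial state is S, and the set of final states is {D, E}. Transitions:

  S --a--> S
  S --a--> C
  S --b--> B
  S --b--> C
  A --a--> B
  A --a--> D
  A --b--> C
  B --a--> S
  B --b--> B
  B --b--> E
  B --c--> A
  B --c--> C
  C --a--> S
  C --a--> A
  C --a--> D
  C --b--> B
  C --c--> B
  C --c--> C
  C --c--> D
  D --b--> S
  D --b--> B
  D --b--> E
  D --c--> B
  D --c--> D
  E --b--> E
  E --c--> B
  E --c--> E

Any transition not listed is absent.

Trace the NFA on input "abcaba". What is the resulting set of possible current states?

{S, A, C, D}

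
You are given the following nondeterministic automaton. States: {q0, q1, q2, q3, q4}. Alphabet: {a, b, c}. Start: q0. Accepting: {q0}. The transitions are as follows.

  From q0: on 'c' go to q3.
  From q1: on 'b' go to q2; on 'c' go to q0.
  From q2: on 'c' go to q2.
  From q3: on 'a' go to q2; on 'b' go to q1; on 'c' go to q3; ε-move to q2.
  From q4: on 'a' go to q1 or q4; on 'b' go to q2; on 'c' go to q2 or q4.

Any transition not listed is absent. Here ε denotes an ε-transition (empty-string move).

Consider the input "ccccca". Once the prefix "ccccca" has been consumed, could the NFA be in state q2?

Yes

Start in {q0}.
Read 'c': {q0} → {q2, q3}.
Read 'c': {q2, q3} → {q2, q3}.
Read 'c': {q2, q3} → {q2, q3}.
Read 'c': {q2, q3} → {q2, q3}.
Read 'c': {q2, q3} → {q2, q3}.
Read 'a': {q2, q3} → {q2}.
State q2 is in {q2}.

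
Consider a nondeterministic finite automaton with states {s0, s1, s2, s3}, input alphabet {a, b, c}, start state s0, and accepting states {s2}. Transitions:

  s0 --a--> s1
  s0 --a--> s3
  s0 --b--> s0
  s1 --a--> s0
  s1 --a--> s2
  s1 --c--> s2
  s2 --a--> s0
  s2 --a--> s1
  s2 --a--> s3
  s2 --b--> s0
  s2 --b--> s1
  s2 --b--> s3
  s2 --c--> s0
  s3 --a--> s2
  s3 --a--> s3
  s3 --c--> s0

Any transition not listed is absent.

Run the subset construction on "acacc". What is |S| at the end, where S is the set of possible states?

1

Start in {s0}.
Read 'a': s0→{s1, s3}; now {s1, s3}.
Read 'c': s1→{s2}, s3→{s0}; now {s0, s2}.
Read 'a': s0→{s1, s3}, s2→{s0, s1, s3}; now {s0, s1, s3}.
Read 'c': s0→∅, s1→{s2}, s3→{s0}; now {s0, s2}.
Read 'c': s0→∅, s2→{s0}; now {s0}.
That set has 1 state.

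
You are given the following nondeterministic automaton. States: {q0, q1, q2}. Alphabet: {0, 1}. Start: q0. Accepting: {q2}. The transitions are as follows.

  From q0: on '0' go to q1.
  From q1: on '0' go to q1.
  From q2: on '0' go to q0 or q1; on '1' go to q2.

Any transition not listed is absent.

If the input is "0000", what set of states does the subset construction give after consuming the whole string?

{q1}

Start in {q0}.
Read '0': {q0} → {q1}.
Read '0': {q1} → {q1}.
Read '0': {q1} → {q1}.
Read '0': {q1} → {q1}.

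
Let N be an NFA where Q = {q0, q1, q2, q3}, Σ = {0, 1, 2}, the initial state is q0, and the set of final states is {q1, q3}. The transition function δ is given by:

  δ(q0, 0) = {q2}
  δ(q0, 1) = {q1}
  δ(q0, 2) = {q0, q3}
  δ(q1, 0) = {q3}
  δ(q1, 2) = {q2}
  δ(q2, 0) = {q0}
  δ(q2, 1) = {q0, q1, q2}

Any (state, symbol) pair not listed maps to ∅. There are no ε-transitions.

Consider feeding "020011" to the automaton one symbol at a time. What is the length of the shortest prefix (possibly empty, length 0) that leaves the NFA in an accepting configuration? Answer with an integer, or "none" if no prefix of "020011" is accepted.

none

Start in {q0}.
Read '0': q0→{q2}; now {q2}.
Read '2': q2→∅; now ∅.
The set is empty and remains empty for the remaining 4 symbols.
No reachable set along the way intersects F.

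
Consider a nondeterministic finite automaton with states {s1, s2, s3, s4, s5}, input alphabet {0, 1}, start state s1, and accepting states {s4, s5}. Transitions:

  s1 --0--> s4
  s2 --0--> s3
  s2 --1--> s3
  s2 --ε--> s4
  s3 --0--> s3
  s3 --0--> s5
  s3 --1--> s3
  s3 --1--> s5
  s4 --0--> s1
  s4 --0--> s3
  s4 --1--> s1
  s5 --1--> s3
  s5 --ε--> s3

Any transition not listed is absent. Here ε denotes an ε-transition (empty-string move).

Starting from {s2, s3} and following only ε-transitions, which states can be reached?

Begin with {s2, s3}.
ε-move s2 → s4; add s4.

{s2, s3, s4}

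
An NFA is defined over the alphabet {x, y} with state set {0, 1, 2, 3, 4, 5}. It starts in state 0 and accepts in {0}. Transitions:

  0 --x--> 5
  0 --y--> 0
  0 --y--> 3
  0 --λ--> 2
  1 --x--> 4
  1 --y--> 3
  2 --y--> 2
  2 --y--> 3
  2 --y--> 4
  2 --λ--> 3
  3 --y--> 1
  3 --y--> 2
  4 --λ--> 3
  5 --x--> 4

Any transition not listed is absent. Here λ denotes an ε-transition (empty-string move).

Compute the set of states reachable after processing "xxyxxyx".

Start: ε-closure({0}) = {0, 2, 3}.
Read 'x': 0→{5}, 2→∅, 3→∅; now {5}.
Read 'x': 5→{4}; union {4}; ε-closure = {3, 4}.
Read 'y': 3→{1, 2}, 4→∅; union {1, 2}; ε-closure = {1, 2, 3}.
Read 'x': 1→{4}, 2→∅, 3→∅; union {4}; ε-closure = {3, 4}.
Read 'x': 3→∅, 4→∅; now ∅.
The set is empty and remains empty for the remaining 2 symbols.

∅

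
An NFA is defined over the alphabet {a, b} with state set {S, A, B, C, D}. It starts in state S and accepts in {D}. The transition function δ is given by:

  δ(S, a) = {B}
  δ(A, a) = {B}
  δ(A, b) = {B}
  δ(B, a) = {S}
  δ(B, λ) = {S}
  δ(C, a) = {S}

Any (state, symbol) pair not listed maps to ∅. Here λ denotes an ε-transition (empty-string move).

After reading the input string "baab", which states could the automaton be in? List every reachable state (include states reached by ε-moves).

∅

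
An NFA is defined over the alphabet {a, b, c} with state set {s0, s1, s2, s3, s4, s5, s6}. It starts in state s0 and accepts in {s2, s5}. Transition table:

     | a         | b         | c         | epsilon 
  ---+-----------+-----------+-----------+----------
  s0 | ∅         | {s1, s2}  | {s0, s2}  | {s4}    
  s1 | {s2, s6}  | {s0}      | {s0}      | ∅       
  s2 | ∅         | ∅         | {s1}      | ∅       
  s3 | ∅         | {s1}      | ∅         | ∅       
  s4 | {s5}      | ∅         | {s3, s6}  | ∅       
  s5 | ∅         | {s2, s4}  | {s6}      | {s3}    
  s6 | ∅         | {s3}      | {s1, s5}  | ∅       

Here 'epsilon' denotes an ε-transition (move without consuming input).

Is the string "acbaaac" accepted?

No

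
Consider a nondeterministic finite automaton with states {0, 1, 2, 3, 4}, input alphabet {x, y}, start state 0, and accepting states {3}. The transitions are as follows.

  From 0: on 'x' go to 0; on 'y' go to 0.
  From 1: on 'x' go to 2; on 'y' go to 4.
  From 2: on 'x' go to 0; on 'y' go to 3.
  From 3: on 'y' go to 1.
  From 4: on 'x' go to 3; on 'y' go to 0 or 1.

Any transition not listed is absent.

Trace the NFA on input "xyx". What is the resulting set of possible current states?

{0}

Start in {0}.
Read 'x': 0→{0}; now {0}.
Read 'y': 0→{0}; now {0}.
Read 'x': 0→{0}; now {0}.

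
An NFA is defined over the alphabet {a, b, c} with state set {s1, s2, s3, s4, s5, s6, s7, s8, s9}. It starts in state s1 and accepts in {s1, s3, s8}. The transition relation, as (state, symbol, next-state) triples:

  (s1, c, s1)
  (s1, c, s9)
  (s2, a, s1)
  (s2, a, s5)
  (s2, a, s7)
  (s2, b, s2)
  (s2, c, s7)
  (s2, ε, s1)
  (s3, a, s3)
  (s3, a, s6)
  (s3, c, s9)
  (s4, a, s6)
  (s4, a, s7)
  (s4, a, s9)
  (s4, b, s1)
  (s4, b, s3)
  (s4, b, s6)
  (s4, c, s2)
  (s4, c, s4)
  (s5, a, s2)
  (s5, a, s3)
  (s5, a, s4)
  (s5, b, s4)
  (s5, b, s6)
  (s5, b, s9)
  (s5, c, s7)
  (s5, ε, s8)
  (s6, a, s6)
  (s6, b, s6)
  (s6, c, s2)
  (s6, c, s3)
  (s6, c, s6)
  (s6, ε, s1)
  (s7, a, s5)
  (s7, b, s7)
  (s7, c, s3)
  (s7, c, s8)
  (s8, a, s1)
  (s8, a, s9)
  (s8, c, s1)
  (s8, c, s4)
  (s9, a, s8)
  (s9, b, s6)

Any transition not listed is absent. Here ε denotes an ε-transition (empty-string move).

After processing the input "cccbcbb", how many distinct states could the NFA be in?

3

Start in {s1}.
Read 'c': s1→{s1, s9}; now {s1, s9}.
Read 'c': s1→{s1, s9}, s9→∅; now {s1, s9}.
Read 'c': s1→{s1, s9}, s9→∅; now {s1, s9}.
Read 'b': s1→∅, s9→{s6}; union {s6}; ε-closure = {s1, s6}.
Read 'c': s1→{s1, s9}, s6→{s2, s3, s6}; now {s1, s2, s3, s6, s9}.
Read 'b': s1→∅, s2→{s2}, s3→∅, s6→{s6}, s9→{s6}; union {s2, s6}; ε-closure = {s1, s2, s6}.
Read 'b': s1→∅, s2→{s2}, s6→{s6}; union {s2, s6}; ε-closure = {s1, s2, s6}.
That set has 3 states.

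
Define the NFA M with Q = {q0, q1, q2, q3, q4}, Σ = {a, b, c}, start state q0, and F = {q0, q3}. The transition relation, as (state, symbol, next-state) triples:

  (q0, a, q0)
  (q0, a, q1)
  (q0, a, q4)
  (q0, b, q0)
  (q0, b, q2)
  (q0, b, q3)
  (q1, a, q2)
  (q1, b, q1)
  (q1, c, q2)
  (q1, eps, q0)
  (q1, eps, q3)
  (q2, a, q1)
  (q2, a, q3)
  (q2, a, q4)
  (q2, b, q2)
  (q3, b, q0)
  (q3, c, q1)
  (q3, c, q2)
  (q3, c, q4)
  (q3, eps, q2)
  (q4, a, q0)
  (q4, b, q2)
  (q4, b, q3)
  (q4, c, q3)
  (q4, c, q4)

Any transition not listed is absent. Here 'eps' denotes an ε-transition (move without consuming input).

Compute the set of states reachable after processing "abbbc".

{q0, q1, q2, q3, q4}

Start in {q0}.
Read 'a': q0→{q0, q1, q4}; union {q0, q1, q4}; ε-closure = {q0, q1, q2, q3, q4}.
Read 'b': q0→{q0, q2, q3}, q1→{q1}, q2→{q2}, q3→{q0}, q4→{q2, q3}; now {q0, q1, q2, q3}.
Read 'b': q0→{q0, q2, q3}, q1→{q1}, q2→{q2}, q3→{q0}; now {q0, q1, q2, q3}.
Read 'b': q0→{q0, q2, q3}, q1→{q1}, q2→{q2}, q3→{q0}; now {q0, q1, q2, q3}.
Read 'c': q0→∅, q1→{q2}, q2→∅, q3→{q1, q2, q4}; union {q1, q2, q4}; ε-closure = {q0, q1, q2, q3, q4}.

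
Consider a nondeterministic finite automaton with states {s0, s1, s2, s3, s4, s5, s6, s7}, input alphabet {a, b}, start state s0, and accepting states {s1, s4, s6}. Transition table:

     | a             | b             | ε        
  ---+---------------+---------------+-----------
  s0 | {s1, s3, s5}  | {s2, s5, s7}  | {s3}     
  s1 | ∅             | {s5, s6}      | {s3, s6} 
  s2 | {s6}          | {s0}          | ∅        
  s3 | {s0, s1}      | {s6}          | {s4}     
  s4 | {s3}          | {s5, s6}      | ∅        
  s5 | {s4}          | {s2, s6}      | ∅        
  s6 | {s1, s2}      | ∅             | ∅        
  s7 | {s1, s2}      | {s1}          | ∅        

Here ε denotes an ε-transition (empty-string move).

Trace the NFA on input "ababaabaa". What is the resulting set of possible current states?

Start: ε-closure({s0}) = {s0, s3, s4}.
Read 'a': {s0, s3, s4} → {s0, s1, s3, s4, s5, s6}.
Read 'b': {s0, s1, s3, s4, s5, s6} → {s2, s5, s6, s7}.
Read 'a': {s2, s5, s6, s7} → {s1, s2, s3, s4, s6}.
Read 'b': {s1, s2, s3, s4, s6} → {s0, s3, s4, s5, s6}.
Read 'a': {s0, s3, s4, s5, s6} → {s0, s1, s2, s3, s4, s5, s6}.
Read 'a': {s0, s1, s2, s3, s4, s5, s6} → {s0, s1, s2, s3, s4, s5, s6}.
Read 'b': {s0, s1, s2, s3, s4, s5, s6} → {s0, s2, s3, s4, s5, s6, s7}.
Read 'a': {s0, s2, s3, s4, s5, s6, s7} → {s0, s1, s2, s3, s4, s5, s6}.
Read 'a': {s0, s1, s2, s3, s4, s5, s6} → {s0, s1, s2, s3, s4, s5, s6}.

{s0, s1, s2, s3, s4, s5, s6}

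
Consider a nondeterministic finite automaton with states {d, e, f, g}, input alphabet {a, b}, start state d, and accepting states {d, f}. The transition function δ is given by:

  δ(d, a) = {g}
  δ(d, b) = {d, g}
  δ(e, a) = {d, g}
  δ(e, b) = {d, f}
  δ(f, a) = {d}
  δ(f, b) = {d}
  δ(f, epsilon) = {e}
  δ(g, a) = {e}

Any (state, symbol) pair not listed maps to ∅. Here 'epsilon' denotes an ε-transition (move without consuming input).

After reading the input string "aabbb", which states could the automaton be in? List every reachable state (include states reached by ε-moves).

{d, e, f, g}

Start in {d}.
Read 'a': d→{g}; now {g}.
Read 'a': g→{e}; now {e}.
Read 'b': e→{d, f}; union {d, f}; ε-closure = {d, e, f}.
Read 'b': d→{d, g}, e→{d, f}, f→{d}; union {d, f, g}; ε-closure = {d, e, f, g}.
Read 'b': d→{d, g}, e→{d, f}, f→{d}, g→∅; union {d, f, g}; ε-closure = {d, e, f, g}.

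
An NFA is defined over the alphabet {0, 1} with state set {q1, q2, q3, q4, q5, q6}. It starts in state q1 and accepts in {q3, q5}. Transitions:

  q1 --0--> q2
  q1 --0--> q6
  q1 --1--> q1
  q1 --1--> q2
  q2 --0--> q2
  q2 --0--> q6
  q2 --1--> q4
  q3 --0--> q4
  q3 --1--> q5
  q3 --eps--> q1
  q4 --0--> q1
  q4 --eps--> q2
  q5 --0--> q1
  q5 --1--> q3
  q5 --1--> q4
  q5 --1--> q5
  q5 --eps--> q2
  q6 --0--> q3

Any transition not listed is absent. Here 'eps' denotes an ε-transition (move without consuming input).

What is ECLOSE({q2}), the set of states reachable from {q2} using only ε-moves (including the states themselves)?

{q2}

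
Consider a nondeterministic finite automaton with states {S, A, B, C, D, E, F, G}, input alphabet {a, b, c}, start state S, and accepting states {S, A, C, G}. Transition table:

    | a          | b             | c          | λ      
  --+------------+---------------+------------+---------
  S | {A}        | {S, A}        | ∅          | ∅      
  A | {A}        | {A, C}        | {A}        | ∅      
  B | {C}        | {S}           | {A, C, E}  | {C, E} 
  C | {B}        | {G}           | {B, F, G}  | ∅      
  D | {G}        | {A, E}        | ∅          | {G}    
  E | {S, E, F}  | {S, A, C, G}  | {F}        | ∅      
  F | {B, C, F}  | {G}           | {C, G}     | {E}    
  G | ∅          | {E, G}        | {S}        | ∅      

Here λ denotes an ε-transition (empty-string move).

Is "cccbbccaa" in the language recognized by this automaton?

No

Start in {S}.
Read 'c': S→∅; now ∅.
The set is empty and remains empty for the remaining 8 symbols.
The final set ∅ contains no accepting state.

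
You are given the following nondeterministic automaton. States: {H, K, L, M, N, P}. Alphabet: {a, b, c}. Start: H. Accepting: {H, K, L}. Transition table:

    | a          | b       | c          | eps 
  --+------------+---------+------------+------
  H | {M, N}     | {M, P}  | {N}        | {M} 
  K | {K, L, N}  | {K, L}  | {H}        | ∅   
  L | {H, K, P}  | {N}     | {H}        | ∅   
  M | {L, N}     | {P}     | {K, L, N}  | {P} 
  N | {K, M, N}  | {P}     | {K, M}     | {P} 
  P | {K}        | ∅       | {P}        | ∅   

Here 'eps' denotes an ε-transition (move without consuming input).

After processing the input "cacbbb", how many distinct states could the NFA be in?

Start: ε-closure({H}) = {H, M, P}.
Read 'c': H→{N}, M→{K, L, N}, P→{P}; now {K, L, N, P}.
Read 'a': K→{K, L, N}, L→{H, K, P}, N→{K, M, N}, P→{K}; now {H, K, L, M, N, P}.
Read 'c': H→{N}, K→{H}, L→{H}, M→{K, L, N}, N→{K, M}, P→{P}; now {H, K, L, M, N, P}.
Read 'b': H→{M, P}, K→{K, L}, L→{N}, M→{P}, N→{P}, P→∅; now {K, L, M, N, P}.
Read 'b': K→{K, L}, L→{N}, M→{P}, N→{P}, P→∅; now {K, L, N, P}.
Read 'b': K→{K, L}, L→{N}, N→{P}, P→∅; now {K, L, N, P}.
That set has 4 states.

4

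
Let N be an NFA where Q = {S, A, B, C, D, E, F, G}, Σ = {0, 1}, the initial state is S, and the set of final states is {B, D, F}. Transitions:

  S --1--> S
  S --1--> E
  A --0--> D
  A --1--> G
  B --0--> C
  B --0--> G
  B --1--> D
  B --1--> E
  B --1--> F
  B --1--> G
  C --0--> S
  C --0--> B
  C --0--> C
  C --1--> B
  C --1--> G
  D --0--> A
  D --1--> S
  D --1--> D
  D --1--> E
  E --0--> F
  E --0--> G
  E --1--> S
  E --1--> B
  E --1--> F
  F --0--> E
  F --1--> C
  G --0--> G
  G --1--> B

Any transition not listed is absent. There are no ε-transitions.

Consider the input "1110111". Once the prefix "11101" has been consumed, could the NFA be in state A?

No

Start in {S}.
Read '1': {S} → {S, E}.
Read '1': {S, E} → {S, B, E, F}.
Read '1': {S, B, E, F} → {S, B, C, D, E, F, G}.
Read '0': {S, B, C, D, E, F, G} → {S, A, B, C, E, F, G}.
Read '1': {S, A, B, C, E, F, G} → {S, B, C, D, E, F, G}.
State A is not in {S, B, C, D, E, F, G}.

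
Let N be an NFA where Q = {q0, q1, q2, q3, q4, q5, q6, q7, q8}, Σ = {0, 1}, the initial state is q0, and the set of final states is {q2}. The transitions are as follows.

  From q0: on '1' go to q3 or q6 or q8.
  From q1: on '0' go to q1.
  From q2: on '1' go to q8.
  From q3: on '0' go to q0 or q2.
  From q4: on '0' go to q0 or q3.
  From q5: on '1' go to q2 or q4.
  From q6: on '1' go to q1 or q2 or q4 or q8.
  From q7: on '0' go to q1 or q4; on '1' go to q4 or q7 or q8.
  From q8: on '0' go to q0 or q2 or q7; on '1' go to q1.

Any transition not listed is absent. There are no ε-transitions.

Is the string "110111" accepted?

No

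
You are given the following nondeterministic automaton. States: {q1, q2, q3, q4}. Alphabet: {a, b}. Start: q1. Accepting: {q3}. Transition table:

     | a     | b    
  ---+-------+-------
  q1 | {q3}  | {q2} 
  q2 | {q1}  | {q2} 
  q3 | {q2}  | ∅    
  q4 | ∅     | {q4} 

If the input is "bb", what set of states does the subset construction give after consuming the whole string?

Start in {q1}.
Read 'b': q1→{q2}; now {q2}.
Read 'b': q2→{q2}; now {q2}.

{q2}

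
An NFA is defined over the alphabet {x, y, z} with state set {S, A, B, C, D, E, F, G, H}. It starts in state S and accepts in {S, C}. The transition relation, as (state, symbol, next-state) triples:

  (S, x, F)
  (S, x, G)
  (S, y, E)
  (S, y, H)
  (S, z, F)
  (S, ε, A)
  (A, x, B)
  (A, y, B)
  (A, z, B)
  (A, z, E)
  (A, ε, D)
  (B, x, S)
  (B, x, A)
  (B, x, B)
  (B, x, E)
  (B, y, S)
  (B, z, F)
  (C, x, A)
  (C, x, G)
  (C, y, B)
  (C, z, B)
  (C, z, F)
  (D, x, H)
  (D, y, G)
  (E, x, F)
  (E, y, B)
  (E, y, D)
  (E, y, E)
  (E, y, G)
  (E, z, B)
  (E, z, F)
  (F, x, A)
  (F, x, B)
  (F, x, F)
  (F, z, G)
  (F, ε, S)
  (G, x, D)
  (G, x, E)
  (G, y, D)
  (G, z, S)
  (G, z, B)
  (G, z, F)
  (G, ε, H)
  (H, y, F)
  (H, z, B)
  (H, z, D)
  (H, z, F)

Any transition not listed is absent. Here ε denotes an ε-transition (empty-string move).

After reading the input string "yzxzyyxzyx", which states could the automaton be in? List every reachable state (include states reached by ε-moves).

Start: ε-closure({S}) = {S, A, D}.
Read 'y': S→{E, H}, A→{B}, D→{G}; now {B, E, G, H}.
Read 'z': B→{F}, E→{B, F}, G→{S, B, F}, H→{B, D, F}; union {S, B, D, F}; ε-closure = {S, A, B, D, F}.
Read 'x': S→{F, G}, A→{B}, B→{S, A, B, E}, D→{H}, F→{A, B, F}; union {S, A, B, E, F, G, H}; ε-closure = {S, A, B, D, E, F, G, H}.
Read 'z': S→{F}, A→{B, E}, B→{F}, D→∅, E→{B, F}, F→{G}, G→{S, B, F}, H→{B, D, F}; union {S, B, D, E, F, G}; ε-closure = {S, A, B, D, E, F, G, H}.
Read 'y': S→{E, H}, A→{B}, B→{S}, D→{G}, E→{B, D, E, G}, F→∅, G→{D}, H→{F}; union {S, B, D, E, F, G, H}; ε-closure = {S, A, B, D, E, F, G, H}.
Read 'y': S→{E, H}, A→{B}, B→{S}, D→{G}, E→{B, D, E, G}, F→∅, G→{D}, H→{F}; union {S, B, D, E, F, G, H}; ε-closure = {S, A, B, D, E, F, G, H}.
Read 'x': S→{F, G}, A→{B}, B→{S, A, B, E}, D→{H}, E→{F}, F→{A, B, F}, G→{D, E}, H→∅; now {S, A, B, D, E, F, G, H}.
Read 'z': S→{F}, A→{B, E}, B→{F}, D→∅, E→{B, F}, F→{G}, G→{S, B, F}, H→{B, D, F}; union {S, B, D, E, F, G}; ε-closure = {S, A, B, D, E, F, G, H}.
Read 'y': S→{E, H}, A→{B}, B→{S}, D→{G}, E→{B, D, E, G}, F→∅, G→{D}, H→{F}; union {S, B, D, E, F, G, H}; ε-closure = {S, A, B, D, E, F, G, H}.
Read 'x': S→{F, G}, A→{B}, B→{S, A, B, E}, D→{H}, E→{F}, F→{A, B, F}, G→{D, E}, H→∅; now {S, A, B, D, E, F, G, H}.

{S, A, B, D, E, F, G, H}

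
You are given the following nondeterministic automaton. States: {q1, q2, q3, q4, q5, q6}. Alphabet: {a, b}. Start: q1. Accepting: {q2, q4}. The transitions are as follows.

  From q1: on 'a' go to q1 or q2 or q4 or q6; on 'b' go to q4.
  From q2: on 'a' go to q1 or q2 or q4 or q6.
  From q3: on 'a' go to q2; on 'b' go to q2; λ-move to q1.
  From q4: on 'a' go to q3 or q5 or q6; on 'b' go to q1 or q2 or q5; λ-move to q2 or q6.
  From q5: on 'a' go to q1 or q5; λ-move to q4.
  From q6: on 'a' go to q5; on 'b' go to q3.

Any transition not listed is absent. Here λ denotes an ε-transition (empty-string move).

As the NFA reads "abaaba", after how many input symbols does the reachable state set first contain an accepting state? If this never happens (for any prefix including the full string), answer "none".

Start in {q1}.
Read 'a': q1→{q1, q2, q4, q6}; now {q1, q2, q4, q6}.
None of the earlier sets intersect F, but {q1, q2, q4, q6} does.

1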